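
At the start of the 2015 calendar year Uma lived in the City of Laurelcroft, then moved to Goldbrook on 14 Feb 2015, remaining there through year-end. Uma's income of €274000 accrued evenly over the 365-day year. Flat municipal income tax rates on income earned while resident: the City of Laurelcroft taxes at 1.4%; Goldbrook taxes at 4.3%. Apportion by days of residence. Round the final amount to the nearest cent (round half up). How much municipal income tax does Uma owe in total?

€10824.13

The City of Laurelcroft, 1 Jan – 13 Feb 2015: 44 days → €274000 × 1.4% × 44/365 = €462.4219
Goldbrook, 14 Feb – 31 Dec 2015: 321 days → €274000 × 4.3% × 321/365 = €10361.7041
Total = €10824.1260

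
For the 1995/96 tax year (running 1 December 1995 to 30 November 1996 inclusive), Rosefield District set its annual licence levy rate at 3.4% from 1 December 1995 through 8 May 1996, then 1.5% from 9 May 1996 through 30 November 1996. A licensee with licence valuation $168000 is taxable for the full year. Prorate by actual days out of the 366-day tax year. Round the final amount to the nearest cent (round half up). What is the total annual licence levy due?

1 December 1995 – 8 May 1996: 160 days at 3.4% → $168000 × 3.4% × 160/366 = $2497.0492
9 May – 30 November 1996: 206 days at 1.5% → $168000 × 1.5% × 206/366 = $1418.3607
Total = $3915.4098

$3915.41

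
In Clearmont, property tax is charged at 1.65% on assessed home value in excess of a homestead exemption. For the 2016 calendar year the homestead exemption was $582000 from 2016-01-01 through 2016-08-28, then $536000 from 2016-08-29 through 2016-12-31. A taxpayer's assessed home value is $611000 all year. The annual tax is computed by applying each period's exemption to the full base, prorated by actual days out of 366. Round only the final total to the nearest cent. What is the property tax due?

2016-01-01 to 2016-08-28: 241 days, exemption $582000 → ($611000 − $582000) × 1.65% × 241/366 = $315.0779
2016-08-29 to 2016-12-31: 125 days, exemption $536000 → ($611000 − $536000) × 1.65% × 125/366 = $422.6434
Total = $737.7213

$737.72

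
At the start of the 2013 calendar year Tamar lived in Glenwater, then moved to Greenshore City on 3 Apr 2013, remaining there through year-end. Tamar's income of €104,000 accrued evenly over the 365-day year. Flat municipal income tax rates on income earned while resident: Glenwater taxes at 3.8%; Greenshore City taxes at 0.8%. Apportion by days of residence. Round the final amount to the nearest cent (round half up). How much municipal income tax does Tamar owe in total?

Glenwater, 1 Jan – 2 Apr 2013: 92 days → €104,000 × 3.8% × 92/365 = €996.1205
Greenshore City, 3 Apr – 31 Dec 2013: 273 days → €104,000 × 0.8% × 273/365 = €622.2904
Total = €1,618.4110

€1,618.41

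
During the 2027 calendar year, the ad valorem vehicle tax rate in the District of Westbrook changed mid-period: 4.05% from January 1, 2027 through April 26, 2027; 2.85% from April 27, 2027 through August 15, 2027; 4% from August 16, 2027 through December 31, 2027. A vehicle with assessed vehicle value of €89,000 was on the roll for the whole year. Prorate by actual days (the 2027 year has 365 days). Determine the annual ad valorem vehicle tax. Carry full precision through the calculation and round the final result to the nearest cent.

January 1 – April 26, 2027: 116 days at 4.05% → €89,000 × 4.05% × 116/365 = €1,145.5397
April 27 – August 15, 2027: 111 days at 2.85% → €89,000 × 2.85% × 111/365 = €771.3740
August 16 – December 31, 2027: 138 days at 4% → €89,000 × 4% × 138/365 = €1,345.9726
Total = €3,262.8863

€3,262.89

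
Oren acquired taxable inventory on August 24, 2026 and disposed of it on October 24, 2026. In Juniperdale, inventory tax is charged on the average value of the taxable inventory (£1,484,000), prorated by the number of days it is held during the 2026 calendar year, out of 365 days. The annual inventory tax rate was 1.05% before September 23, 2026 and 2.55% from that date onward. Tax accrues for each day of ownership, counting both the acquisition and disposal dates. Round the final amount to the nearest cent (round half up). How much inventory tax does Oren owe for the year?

£4,598.37

August 24 – September 22, 2026: 30 days at 1.05% → £1,484,000 × 1.05% × 30/365 = £1,280.7123
September 23 – October 24, 2026: 32 days at 2.55% → £1,484,000 × 2.55% × 32/365 = £3,317.6548
Total = £4,598.3671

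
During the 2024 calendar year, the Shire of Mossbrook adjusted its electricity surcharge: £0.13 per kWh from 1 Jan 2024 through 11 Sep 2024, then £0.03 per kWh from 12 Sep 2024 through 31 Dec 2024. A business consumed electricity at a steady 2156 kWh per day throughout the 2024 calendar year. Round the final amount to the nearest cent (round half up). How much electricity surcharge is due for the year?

£78,650.88

1 Jan – 11 Sep 2024: 255 days × 2156 kWh/day = 549,780 kWh at £0.13/kWh → £71,471.40
12 Sep – 31 Dec 2024: 111 days × 2156 kWh/day = 239,316 kWh at £0.03/kWh → £7,179.48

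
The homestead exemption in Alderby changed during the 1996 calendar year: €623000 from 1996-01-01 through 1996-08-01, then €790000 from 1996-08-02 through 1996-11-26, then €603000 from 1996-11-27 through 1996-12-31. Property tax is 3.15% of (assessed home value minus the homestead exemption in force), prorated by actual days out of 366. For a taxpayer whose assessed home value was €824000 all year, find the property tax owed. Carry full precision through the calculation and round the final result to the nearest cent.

€4710.11

1996-01-01 to 1996-08-01: 214 days, exemption €623000 → (€824000 − €623000) × 3.15% × 214/366 = €3702.0246
1996-08-02 to 1996-11-26: 117 days, exemption €790000 → (€824000 − €790000) × 3.15% × 117/366 = €342.3689
1996-11-27 to 1996-12-31: 35 days, exemption €603000 → (€824000 − €603000) × 3.15% × 35/366 = €665.7172
Total = €4710.1107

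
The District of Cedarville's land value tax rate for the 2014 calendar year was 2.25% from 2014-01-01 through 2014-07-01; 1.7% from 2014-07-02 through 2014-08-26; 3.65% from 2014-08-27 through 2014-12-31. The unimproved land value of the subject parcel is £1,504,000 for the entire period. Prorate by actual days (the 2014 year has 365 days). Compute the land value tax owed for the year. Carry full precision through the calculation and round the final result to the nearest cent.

2014-01-01 to 2014-07-01: 182 days at 2.25% → £1,504,000 × 2.25% × 182/365 = £16,873.6438
2014-07-02 to 2014-08-26: 56 days at 1.7% → £1,504,000 × 1.7% × 56/365 = £3,922.7616
2014-08-27 to 2014-12-31: 127 days at 3.65% → £1,504,000 × 3.65% × 127/365 = £19,100.8000
Total = £39,897.2055

£39,897.21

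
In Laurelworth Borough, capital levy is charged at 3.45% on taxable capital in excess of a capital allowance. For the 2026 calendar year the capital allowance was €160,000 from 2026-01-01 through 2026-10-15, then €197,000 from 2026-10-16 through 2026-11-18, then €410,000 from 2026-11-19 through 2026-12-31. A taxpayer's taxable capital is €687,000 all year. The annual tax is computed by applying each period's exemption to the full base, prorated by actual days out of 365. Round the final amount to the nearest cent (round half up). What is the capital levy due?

€17,046.50

2026-01-01 to 2026-10-15: 288 days, exemption €160,000 → (€687,000 − €160,000) × 3.45% × 288/365 = €14,345.9507
2026-10-16 to 2026-11-18: 34 days, exemption €197,000 → (€687,000 − €197,000) × 3.45% × 34/365 = €1,574.7123
2026-11-19 to 2026-12-31: 43 days, exemption €410,000 → (€687,000 − €410,000) × 3.45% × 43/365 = €1,125.8342
Total = €17,046.4973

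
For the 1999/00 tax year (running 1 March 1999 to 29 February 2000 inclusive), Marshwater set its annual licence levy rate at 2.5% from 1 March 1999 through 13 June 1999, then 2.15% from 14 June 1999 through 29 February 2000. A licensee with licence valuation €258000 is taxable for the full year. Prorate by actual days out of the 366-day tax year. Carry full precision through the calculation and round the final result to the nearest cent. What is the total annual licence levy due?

1 March – 13 June 1999: 105 days at 2.5% → €258000 × 2.5% × 105/366 = €1850.4098
14 June 1999 – 29 February 2000: 261 days at 2.15% → €258000 × 2.15% × 261/366 = €3955.6475
Total = €5806.0574

€5806.06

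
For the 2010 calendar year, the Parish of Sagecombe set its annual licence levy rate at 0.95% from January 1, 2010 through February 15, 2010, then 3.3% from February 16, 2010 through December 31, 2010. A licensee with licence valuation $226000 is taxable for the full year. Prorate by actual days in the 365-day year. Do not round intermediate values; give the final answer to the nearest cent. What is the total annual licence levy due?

January 1 – February 15, 2010: 46 days at 0.95% → $226000 × 0.95% × 46/365 = $270.5808
February 16 – December 31, 2010: 319 days at 3.3% → $226000 × 3.3% × 319/365 = $6518.0877
Total = $6788.6685

$6788.67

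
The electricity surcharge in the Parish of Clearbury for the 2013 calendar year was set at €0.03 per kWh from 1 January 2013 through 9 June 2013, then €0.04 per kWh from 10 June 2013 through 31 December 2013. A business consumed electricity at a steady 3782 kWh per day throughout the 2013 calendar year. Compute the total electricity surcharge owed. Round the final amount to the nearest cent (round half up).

1 January – 9 June 2013: 160 days × 3782 kWh/day = 605,120 kWh at €0.03/kWh → €18153.60
10 June – 31 December 2013: 205 days × 3782 kWh/day = 775,310 kWh at €0.04/kWh → €31012.40

€49166.00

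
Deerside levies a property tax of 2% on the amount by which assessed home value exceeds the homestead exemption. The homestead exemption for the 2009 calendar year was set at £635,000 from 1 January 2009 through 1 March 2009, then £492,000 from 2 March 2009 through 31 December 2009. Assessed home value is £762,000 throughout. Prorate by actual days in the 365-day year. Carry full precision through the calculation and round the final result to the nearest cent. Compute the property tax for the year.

£4,929.86

1 January – 1 March 2009: 60 days, exemption £635,000 → (£762,000 − £635,000) × 2% × 60/365 = £417.5342
2 March – 31 December 2009: 305 days, exemption £492,000 → (£762,000 − £492,000) × 2% × 305/365 = £4,512.3288
Total = £4,929.8630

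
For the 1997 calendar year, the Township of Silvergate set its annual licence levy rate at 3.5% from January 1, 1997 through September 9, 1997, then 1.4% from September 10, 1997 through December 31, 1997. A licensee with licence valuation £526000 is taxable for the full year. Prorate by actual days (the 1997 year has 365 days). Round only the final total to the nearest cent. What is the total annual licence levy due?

£14990.28

January 1 – September 9, 1997: 252 days at 3.5% → £526000 × 3.5% × 252/365 = £12710.4658
September 10 – December 31, 1997: 113 days at 1.4% → £526000 × 1.4% × 113/365 = £2279.8137
Total = £14990.2795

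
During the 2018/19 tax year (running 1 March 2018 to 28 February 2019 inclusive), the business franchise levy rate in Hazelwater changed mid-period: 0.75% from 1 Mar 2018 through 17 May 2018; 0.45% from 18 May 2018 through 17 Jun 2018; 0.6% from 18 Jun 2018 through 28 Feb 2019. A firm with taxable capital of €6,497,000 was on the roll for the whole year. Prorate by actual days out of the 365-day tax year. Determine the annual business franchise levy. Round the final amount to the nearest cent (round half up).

1 Mar – 17 May 2018: 78 days at 0.75% → €6,497,000 × 0.75% × 78/365 = €10,413.0000
18 May – 17 Jun 2018: 31 days at 0.45% → €6,497,000 × 0.45% × 31/365 = €2,483.1000
18 Jun 2018 – 28 Feb 2019: 256 days at 0.6% → €6,497,000 × 0.6% × 256/365 = €27,340.8000
Total = €40,236.9000

€40,236.90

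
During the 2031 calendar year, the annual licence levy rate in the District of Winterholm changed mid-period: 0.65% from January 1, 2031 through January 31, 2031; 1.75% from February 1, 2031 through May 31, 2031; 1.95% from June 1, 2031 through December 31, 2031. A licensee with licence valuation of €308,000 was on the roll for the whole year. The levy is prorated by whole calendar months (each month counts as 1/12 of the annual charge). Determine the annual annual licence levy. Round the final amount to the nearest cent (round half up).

January 1 – January 31, 2031: 1 month at 0.65% → €308,000 × 0.65% × 1/12 = €166.8333
February 1 – May 31, 2031: 4 months at 1.75% → €308,000 × 1.75% × 4/12 = €1,796.6667
June 1 – December 31, 2031: 7 months at 1.95% → €308,000 × 1.95% × 7/12 = €3,503.5000
Total = €5,467.0000

€5,467.00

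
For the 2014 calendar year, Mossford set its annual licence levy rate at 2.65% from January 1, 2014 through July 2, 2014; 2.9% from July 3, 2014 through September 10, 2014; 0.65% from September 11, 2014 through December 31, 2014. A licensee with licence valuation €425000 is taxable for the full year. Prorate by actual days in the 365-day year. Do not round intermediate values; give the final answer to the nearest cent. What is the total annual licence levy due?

January 1 – July 2, 2014: 183 days at 2.65% → €425000 × 2.65% × 183/365 = €5646.6781
July 3 – September 10, 2014: 70 days at 2.9% → €425000 × 2.9% × 70/365 = €2363.6986
September 11 – December 31, 2014: 112 days at 0.65% → €425000 × 0.65% × 112/365 = €847.6712
Total = €8858.0479

€8858.05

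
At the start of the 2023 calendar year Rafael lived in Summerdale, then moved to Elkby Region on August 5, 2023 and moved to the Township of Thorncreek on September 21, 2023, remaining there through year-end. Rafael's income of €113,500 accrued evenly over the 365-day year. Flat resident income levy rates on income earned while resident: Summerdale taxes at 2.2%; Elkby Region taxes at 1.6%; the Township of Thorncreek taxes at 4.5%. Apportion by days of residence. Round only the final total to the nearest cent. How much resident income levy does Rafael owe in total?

€3,138.82

Summerdale, January 1 – August 4, 2023: 216 days → €113,500 × 2.2% × 216/365 = €1,477.6767
Elkby Region, August 5 – September 20, 2023: 47 days → €113,500 × 1.6% × 47/365 = €233.8411
The Township of Thorncreek, September 21 – December 31, 2023: 102 days → €113,500 × 4.5% × 102/365 = €1,427.3014
Total = €3,138.8192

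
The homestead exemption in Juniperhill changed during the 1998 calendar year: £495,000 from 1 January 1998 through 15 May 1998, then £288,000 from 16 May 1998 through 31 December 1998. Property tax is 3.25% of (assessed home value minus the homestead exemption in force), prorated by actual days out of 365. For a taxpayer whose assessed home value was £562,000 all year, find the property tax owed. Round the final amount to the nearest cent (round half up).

£6,416.75

1 January – 15 May 1998: 135 days, exemption £495,000 → (£562,000 − £495,000) × 3.25% × 135/365 = £805.3767
16 May – 31 December 1998: 230 days, exemption £288,000 → (£562,000 − £288,000) × 3.25% × 230/365 = £5,611.3699
Total = £6,416.7466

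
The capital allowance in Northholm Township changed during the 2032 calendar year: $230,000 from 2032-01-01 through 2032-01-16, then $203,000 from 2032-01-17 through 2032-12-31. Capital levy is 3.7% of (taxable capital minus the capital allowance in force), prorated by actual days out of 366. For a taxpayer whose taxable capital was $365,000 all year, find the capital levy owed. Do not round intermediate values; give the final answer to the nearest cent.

2032-01-01 to 2032-01-16: 16 days, exemption $230,000 → ($365,000 − $230,000) × 3.7% × 16/366 = $218.3607
2032-01-17 to 2032-12-31: 350 days, exemption $203,000 → ($365,000 − $203,000) × 3.7% × 350/366 = $5,731.9672
Total = $5,950.3279

$5,950.33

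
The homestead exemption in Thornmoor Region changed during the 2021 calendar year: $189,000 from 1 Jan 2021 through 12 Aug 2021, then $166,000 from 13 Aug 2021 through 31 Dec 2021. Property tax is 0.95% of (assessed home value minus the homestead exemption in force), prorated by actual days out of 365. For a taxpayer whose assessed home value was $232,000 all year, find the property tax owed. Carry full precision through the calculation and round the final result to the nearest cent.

$492.91

1 Jan – 12 Aug 2021: 224 days, exemption $189,000 → ($232,000 − $189,000) × 0.95% × 224/365 = $250.6959
13 Aug – 31 Dec 2021: 141 days, exemption $166,000 → ($232,000 − $166,000) × 0.95% × 141/365 = $242.2110
Total = $492.9068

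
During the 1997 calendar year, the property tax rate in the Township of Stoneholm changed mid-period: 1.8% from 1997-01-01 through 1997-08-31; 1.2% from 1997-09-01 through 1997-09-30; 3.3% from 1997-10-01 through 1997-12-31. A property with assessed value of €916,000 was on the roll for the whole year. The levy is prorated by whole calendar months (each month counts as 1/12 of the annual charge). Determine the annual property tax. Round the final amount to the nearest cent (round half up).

1997-01-01 to 1997-08-31: 8 months at 1.8% → €916,000 × 1.8% × 8/12 = €10,992.0000
1997-09-01 to 1997-09-30: 1 month at 1.2% → €916,000 × 1.2% × 1/12 = €916.0000
1997-10-01 to 1997-12-31: 3 months at 3.3% → €916,000 × 3.3% × 3/12 = €7,557.0000
Total = €19,465.0000

€19,465.00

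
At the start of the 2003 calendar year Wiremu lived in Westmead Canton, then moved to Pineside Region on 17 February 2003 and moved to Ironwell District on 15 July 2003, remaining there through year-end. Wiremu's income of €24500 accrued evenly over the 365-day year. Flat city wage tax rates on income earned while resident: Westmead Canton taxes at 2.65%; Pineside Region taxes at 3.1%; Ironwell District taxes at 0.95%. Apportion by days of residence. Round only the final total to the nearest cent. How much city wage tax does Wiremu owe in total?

Westmead Canton, 1 January – 16 February 2003: 47 days → €24500 × 2.65% × 47/365 = €83.6021
Pineside Region, 17 February – 14 July 2003: 148 days → €24500 × 3.1% × 148/365 = €307.9616
Ironwell District, 15 July – 31 December 2003: 170 days → €24500 × 0.95% × 170/365 = €108.4041
Total = €499.9678

€499.97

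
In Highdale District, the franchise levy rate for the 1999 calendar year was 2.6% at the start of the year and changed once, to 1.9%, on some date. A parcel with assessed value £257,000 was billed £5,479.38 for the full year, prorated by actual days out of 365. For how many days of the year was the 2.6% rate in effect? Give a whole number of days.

Let d = days at the first rate; then 365 − d days at the second rate.
£257,000 × [2.6%·d + 1.9%·(365−d)] / 365 = £5,479.38
Solving gives d = 121, so the new rate took effect on 2 May 1999.

121 days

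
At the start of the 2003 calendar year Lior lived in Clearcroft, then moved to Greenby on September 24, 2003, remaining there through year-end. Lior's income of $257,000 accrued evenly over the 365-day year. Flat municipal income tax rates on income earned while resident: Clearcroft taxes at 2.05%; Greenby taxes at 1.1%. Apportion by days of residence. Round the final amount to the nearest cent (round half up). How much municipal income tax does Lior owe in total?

$4,606.28

Clearcroft, January 1 – September 23, 2003: 266 days → $257,000 × 2.05% × 266/365 = $3,839.5096
Greenby, September 24 – December 31, 2003: 99 days → $257,000 × 1.1% × 99/365 = $766.7753
Total = $4,606.2849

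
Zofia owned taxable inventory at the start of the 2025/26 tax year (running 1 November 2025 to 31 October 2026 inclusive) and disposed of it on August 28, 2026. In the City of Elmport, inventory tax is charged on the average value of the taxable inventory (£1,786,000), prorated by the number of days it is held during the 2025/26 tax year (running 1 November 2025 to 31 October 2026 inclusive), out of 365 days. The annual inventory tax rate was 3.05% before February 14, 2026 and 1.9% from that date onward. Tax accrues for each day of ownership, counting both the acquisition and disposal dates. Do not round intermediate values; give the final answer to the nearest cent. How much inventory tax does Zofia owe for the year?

£33,892.41

November 1, 2025 – February 13, 2026: 105 days at 3.05% → £1,786,000 × 3.05% × 105/365 = £15,670.3151
February 14 – August 28, 2026: 196 days at 1.9% → £1,786,000 × 1.9% × 196/365 = £18,222.0932
Total = £33,892.4082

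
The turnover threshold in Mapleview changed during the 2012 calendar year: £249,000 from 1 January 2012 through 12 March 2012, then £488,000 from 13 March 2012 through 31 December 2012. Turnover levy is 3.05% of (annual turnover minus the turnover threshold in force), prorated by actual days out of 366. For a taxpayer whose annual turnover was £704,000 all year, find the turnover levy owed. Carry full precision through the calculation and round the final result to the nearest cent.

£8,022.00

1 January – 12 March 2012: 72 days, exemption £249,000 → (£704,000 − £249,000) × 3.05% × 72/366 = £2,730.0000
13 March – 31 December 2012: 294 days, exemption £488,000 → (£704,000 − £488,000) × 3.05% × 294/366 = £5,292.0000
Total = £8,022.0000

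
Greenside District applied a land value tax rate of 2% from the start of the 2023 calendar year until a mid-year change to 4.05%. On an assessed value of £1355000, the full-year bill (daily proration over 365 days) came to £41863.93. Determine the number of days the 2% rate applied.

Let d = days at the first rate; then 365 − d days at the second rate.
£1355000 × [2%·d + 4.05%·(365−d)] / 365 = £41863.93
Solving gives d = 171, so the new rate took effect on June 21, 2023.

171 days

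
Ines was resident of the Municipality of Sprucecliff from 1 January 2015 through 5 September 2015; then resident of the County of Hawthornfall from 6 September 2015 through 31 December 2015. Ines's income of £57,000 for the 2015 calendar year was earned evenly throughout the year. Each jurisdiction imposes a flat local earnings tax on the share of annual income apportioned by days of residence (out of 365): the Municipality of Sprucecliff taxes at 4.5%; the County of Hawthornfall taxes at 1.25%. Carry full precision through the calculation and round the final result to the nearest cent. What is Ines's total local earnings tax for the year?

The Municipality of Sprucecliff, 1 January – 5 September 2015: 248 days → £57,000 × 4.5% × 248/365 = £1,742.7945
The County of Hawthornfall, 6 September – 31 December 2015: 117 days → £57,000 × 1.25% × 117/365 = £228.3904
Total = £1,971.1849

£1,971.18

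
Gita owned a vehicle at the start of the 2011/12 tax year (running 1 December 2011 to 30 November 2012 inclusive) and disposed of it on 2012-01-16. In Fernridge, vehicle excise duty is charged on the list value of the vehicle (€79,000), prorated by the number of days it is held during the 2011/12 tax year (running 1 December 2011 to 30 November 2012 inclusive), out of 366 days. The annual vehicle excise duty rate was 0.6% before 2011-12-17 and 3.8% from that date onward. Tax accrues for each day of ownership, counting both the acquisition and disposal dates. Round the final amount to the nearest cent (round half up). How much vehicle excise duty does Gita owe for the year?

2011-12-01 to 2011-12-16: 16 days at 0.6% → €79,000 × 0.6% × 16/366 = €20.7213
2011-12-17 to 2012-01-16: 31 days at 3.8% → €79,000 × 3.8% × 31/366 = €254.2678
Total = €274.9891

€274.99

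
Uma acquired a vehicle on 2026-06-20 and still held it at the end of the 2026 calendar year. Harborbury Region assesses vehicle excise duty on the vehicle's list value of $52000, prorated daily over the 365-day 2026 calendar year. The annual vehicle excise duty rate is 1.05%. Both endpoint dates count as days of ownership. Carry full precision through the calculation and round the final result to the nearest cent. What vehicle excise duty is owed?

$291.70

Days held (2026-06-20 to 2026-12-31): 195 out of 365
Tax = $52000 × 1.05% × 195/365 = $291.6986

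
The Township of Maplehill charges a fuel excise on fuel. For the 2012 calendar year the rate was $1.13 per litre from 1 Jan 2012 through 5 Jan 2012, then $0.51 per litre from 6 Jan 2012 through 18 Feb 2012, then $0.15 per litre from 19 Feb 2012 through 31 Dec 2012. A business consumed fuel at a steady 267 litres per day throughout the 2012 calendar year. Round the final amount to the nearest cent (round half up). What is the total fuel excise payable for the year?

$20195.88

1 Jan – 5 Jan 2012: 5 days × 267 litres/day = 1,335 litres at $1.13/litre → $1508.55
6 Jan – 18 Feb 2012: 44 days × 267 litres/day = 11,748 litres at $0.51/litre → $5991.48
19 Feb – 31 Dec 2012: 317 days × 267 litres/day = 84,639 litres at $0.15/litre → $12695.85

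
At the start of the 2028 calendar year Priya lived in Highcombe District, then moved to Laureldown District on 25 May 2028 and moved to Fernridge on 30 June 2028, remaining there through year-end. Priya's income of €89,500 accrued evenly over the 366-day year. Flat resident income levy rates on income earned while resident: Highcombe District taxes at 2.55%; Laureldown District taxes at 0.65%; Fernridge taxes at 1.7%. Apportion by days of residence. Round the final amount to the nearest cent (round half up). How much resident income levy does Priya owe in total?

€1,730.46

Highcombe District, 1 January – 24 May 2028: 145 days → €89,500 × 2.55% × 145/366 = €904.1701
Laureldown District, 25 May – 29 June 2028: 36 days → €89,500 × 0.65% × 36/366 = €57.2213
Fernridge, 30 June – 31 December 2028: 185 days → €89,500 × 1.7% × 185/366 = €769.0642
Total = €1,730.4556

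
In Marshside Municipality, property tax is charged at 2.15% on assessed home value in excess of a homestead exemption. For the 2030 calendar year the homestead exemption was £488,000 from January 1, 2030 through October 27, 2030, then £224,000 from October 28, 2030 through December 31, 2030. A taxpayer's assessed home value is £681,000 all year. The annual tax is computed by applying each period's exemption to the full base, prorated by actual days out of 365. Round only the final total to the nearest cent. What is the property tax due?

£5,160.29

January 1 – October 27, 2030: 300 days, exemption £488,000 → (£681,000 − £488,000) × 2.15% × 300/365 = £3,410.5479
October 28 – December 31, 2030: 65 days, exemption £224,000 → (£681,000 − £224,000) × 2.15% × 65/365 = £1,749.7466
Total = £5,160.2945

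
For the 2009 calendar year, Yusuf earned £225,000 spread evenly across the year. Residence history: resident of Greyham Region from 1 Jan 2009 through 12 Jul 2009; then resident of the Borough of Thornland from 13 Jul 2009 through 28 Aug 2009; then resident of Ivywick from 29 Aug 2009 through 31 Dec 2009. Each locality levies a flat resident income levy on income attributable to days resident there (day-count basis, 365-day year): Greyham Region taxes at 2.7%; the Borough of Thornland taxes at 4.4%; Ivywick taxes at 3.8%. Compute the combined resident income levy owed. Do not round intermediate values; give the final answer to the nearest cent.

Greyham Region, 1 Jan – 12 Jul 2009: 193 days → £225,000 × 2.7% × 193/365 = £3,212.2603
The Borough of Thornland, 13 Jul – 28 Aug 2009: 47 days → £225,000 × 4.4% × 47/365 = £1,274.7945
Ivywick, 29 Aug – 31 Dec 2009: 125 days → £225,000 × 3.8% × 125/365 = £2,928.0822
Total = £7,415.1370

£7,415.14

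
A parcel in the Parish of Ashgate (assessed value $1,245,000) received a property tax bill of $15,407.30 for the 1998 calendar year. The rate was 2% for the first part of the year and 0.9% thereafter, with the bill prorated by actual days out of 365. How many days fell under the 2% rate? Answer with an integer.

Let d = days at the first rate; then 365 − d days at the second rate.
$1,245,000 × [2%·d + 0.9%·(365−d)] / 365 = $15,407.30
Solving gives d = 112, so the new rate took effect on 23 April 1998.

112 days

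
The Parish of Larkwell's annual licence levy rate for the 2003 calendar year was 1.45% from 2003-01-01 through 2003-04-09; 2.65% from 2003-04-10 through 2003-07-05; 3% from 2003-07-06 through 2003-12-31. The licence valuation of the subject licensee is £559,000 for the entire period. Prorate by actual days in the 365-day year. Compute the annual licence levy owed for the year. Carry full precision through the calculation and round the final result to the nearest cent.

£13,953.56

2003-01-01 to 2003-04-09: 99 days at 1.45% → £559,000 × 1.45% × 99/365 = £2,198.4781
2003-04-10 to 2003-07-05: 87 days at 2.65% → £559,000 × 2.65% × 87/365 = £3,530.8890
2003-07-06 to 2003-12-31: 179 days at 3% → £559,000 × 3% × 179/365 = £8,224.1918
Total = £13,953.5589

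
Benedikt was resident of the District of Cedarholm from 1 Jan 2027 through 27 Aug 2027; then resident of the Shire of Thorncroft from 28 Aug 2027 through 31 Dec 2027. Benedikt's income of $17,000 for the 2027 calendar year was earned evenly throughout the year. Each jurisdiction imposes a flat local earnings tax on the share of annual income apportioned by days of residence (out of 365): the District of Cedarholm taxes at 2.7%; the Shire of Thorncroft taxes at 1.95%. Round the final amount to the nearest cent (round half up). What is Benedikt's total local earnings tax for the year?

The District of Cedarholm, 1 Jan – 27 Aug 2027: 239 days → $17,000 × 2.7% × 239/365 = $300.5507
The Shire of Thorncroft, 28 Aug – 31 Dec 2027: 126 days → $17,000 × 1.95% × 126/365 = $114.4356
Total = $414.9863

$414.99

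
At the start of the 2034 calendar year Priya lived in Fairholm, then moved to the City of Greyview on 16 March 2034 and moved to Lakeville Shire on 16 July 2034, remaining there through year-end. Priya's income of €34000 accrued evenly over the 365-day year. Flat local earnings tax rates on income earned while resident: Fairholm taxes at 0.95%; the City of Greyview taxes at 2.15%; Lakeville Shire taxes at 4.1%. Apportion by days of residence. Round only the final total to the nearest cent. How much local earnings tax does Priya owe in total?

€955.26

Fairholm, 1 January – 15 March 2034: 74 days → €34000 × 0.95% × 74/365 = €65.4849
The City of Greyview, 16 March – 15 July 2034: 122 days → €34000 × 2.15% × 122/365 = €244.3342
Lakeville Shire, 16 July – 31 December 2034: 169 days → €34000 × 4.1% × 169/365 = €645.4411
Total = €955.2603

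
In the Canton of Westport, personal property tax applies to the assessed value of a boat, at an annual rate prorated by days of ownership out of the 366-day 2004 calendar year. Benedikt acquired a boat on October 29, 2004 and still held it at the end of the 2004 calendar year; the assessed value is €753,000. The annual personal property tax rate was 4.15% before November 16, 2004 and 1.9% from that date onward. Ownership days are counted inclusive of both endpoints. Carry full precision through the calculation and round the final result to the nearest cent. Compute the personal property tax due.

October 29 – November 15, 2004: 18 days at 4.15% → €753,000 × 4.15% × 18/366 = €1,536.8607
November 16 – December 31, 2004: 46 days at 1.9% → €753,000 × 1.9% × 46/366 = €1,798.1475
Total = €3,335.0082

€3,335.01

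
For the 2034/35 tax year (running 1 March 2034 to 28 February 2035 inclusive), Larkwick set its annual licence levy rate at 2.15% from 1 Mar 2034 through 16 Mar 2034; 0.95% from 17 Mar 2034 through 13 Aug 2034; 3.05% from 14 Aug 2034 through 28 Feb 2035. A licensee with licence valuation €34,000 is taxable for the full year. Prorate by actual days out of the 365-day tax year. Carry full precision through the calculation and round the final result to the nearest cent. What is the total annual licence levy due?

€730.16

1 Mar – 16 Mar 2034: 16 days at 2.15% → €34,000 × 2.15% × 16/365 = €32.0438
17 Mar – 13 Aug 2034: 150 days at 0.95% → €34,000 × 0.95% × 150/365 = €132.7397
14 Aug 2034 – 28 Feb 2035: 199 days at 3.05% → €34,000 × 3.05% × 199/365 = €565.3781
Total = €730.1616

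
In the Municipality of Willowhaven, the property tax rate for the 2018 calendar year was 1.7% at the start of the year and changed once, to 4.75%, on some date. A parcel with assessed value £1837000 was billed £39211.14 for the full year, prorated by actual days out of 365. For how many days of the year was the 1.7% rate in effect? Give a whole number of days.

Let d = days at the first rate; then 365 − d days at the second rate.
£1837000 × [1.7%·d + 4.75%·(365−d)] / 365 = £39211.14
Solving gives d = 313, so the new rate took effect on 10 November 2018.

313 days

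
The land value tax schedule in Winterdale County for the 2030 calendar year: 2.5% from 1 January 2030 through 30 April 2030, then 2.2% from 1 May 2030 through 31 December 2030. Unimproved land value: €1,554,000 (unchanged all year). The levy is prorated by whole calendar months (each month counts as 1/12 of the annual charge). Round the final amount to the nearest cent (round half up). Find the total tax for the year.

1 January – 30 April 2030: 4 months at 2.5% → €1,554,000 × 2.5% × 4/12 = €12,950.0000
1 May – 31 December 2030: 8 months at 2.2% → €1,554,000 × 2.2% × 8/12 = €22,792.0000
Total = €35,742.0000

€35,742.00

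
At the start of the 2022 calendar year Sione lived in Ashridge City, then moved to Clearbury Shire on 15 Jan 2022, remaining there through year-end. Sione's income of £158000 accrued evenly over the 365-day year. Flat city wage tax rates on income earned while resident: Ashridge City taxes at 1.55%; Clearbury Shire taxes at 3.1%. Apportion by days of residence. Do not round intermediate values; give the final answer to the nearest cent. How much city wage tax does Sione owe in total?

£4804.07

Ashridge City, 1 Jan – 14 Jan 2022: 14 days → £158000 × 1.55% × 14/365 = £93.9342
Clearbury Shire, 15 Jan – 31 Dec 2022: 351 days → £158000 × 3.1% × 351/365 = £4710.1315
Total = £4804.0658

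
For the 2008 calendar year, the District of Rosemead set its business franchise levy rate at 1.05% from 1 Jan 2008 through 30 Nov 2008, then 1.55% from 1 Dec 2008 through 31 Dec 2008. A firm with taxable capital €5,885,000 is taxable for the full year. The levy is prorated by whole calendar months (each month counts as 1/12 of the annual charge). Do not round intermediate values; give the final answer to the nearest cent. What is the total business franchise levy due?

€64,244.58

1 Jan – 30 Nov 2008: 11 months at 1.05% → €5,885,000 × 1.05% × 11/12 = €56,643.1250
1 Dec – 31 Dec 2008: 1 month at 1.55% → €5,885,000 × 1.55% × 1/12 = €7,601.4583
Total = €64,244.5833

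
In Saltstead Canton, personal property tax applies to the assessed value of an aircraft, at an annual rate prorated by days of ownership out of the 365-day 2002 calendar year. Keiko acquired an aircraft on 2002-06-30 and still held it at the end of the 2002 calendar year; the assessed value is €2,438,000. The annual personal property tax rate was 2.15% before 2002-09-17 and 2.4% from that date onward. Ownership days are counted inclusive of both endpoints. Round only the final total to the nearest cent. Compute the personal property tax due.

€28,337.58

2002-06-30 to 2002-09-16: 79 days at 2.15% → €2,438,000 × 2.15% × 79/365 = €11,345.0493
2002-09-17 to 2002-12-31: 106 days at 2.4% → €2,438,000 × 2.4% × 106/365 = €16,992.5260
Total = €28,337.5753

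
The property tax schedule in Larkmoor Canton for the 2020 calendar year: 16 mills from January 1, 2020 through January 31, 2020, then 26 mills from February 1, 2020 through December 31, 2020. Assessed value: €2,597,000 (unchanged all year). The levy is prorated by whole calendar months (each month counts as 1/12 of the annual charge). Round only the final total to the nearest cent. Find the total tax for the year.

€65,357.83

January 1 – January 31, 2020: 1 month at 16 mills → €2,597,000 × 1.6% × 1/12 = €3,462.6667
February 1 – December 31, 2020: 11 months at 26 mills → €2,597,000 × 2.6% × 11/12 = €61,895.1667
Total = €65,357.8333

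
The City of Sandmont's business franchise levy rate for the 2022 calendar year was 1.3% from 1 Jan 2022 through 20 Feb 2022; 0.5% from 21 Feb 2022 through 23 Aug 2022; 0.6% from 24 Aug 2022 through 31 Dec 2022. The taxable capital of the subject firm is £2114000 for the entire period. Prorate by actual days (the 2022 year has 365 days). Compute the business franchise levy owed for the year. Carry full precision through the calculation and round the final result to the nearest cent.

1 Jan – 20 Feb 2022: 51 days at 1.3% → £2114000 × 1.3% × 51/365 = £3839.9507
21 Feb – 23 Aug 2022: 184 days at 0.5% → £2114000 × 0.5% × 184/365 = £5328.4384
24 Aug – 31 Dec 2022: 130 days at 0.6% → £2114000 × 0.6% × 130/365 = £4517.5890
Total = £13685.9781

£13685.98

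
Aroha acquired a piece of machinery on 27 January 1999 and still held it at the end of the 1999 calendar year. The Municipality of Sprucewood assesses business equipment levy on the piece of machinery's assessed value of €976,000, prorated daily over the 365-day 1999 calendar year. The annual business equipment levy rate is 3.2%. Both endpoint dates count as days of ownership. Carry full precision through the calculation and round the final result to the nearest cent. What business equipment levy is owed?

Days held (27 January – 31 December 1999): 339 out of 365
Tax = €976,000 × 3.2% × 339/365 = €29,007.2548

€29,007.25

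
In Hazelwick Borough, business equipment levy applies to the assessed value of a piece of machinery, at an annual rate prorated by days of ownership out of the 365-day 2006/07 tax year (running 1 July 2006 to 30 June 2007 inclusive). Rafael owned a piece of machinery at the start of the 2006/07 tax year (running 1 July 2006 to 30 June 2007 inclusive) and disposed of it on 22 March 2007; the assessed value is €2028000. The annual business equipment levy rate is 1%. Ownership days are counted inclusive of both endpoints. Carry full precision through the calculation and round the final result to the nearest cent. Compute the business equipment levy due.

Days held (1 July 2006 – 22 March 2007): 265 out of 365
Tax = €2028000 × 1% × 265/365 = €14723.8356

€14723.84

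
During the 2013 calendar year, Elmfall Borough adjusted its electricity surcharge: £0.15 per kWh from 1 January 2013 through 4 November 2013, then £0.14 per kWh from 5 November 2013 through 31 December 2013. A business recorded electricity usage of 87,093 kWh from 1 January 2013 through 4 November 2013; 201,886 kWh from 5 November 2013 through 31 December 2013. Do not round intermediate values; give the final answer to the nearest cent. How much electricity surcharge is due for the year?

£41327.99

1 January – 4 November 2013: 87,093 kWh at £0.15/kWh → £13063.95
5 November – 31 December 2013: 201,886 kWh at £0.14/kWh → £28264.04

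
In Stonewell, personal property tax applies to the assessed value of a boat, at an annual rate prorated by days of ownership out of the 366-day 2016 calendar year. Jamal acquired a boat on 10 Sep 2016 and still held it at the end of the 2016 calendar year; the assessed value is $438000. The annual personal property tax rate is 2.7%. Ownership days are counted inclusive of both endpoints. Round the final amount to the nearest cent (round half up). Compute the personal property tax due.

Days held (10 Sep – 31 Dec 2016): 113 out of 366
Tax = $438000 × 2.7% × 113/366 = $3651.1967

$3651.20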